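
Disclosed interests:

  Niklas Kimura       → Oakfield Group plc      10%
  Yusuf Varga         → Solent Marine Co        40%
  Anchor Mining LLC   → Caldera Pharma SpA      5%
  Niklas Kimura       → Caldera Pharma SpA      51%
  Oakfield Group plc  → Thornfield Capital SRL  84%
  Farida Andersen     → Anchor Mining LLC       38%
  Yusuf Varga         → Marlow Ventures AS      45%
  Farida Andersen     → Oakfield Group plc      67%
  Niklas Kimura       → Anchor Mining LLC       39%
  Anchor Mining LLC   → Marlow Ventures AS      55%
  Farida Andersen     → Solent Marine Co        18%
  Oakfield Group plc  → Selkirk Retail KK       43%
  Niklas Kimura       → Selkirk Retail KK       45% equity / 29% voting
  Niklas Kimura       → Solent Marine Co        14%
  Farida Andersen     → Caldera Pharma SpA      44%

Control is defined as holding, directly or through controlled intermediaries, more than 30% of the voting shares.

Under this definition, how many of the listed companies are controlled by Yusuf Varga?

2

Yusuf holds 40% of Solent, so Yusuf controls Solent.
Yusuf holds 45% of Marlow, so Yusuf controls Marlow.
No other company's threshold is met.
Yusuf controls 2 companies.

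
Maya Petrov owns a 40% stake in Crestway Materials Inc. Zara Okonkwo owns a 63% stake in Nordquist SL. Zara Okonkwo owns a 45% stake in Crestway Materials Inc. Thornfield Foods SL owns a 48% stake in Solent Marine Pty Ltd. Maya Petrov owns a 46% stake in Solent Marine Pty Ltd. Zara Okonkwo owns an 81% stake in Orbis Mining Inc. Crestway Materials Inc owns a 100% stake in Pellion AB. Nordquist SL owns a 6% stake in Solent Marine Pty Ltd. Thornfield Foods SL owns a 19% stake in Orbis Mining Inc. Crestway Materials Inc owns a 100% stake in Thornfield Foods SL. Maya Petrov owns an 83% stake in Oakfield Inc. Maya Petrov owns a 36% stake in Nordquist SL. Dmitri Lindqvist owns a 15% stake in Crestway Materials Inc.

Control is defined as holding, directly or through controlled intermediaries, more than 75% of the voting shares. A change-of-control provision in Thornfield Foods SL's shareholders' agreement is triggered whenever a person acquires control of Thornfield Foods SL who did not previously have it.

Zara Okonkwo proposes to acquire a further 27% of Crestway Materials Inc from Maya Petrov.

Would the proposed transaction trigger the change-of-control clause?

No

The purchase adds only to Zara's holdings (Maya's stake shrinks), so Zara is the only person who could newly come to control Thornfield.
Zara holds 81% of Orbis, so Zara controls Orbis.
Neither Zara nor any entity Zara controls holds any voting interest in Thornfield.
So before the transaction, Zara does not control Thornfield.
After the purchase, Zara's direct stake in Crestway rises to 45% + 27% = 72%, and Maya's stake falls to 13%.
Zara's side now holds 72% of Crestway, not > 75%, so Zara still does not control Crestway.
After the transaction, neither Zara nor any entity Zara controls holds a voting interest in Thornfield, so Zara still does not control it.
No new person acquires control, so the clause is not triggered.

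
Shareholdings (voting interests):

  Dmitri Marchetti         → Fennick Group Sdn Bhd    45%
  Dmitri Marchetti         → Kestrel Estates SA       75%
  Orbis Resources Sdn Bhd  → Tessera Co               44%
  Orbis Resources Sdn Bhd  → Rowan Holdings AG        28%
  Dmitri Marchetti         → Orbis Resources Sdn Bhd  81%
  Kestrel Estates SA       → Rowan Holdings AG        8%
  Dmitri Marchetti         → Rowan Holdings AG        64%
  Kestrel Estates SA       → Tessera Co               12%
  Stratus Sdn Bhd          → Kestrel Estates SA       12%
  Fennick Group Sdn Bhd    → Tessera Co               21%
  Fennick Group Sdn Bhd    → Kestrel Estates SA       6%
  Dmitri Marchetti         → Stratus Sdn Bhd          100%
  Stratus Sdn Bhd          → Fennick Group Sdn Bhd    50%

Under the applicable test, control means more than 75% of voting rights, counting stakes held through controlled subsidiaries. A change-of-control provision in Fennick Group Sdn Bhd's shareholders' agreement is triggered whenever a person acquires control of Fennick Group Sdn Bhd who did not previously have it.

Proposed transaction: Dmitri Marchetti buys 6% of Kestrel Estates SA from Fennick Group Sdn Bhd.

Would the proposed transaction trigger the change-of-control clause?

No

The purchase adds only to Dmitri's holdings (Fennick's stake shrinks), so Dmitri is the only person who could newly come to control Fennick.
Dmitri holds 100% of Stratus, so Dmitri controls Stratus.
Dmitri and Stratus together hold 45% + 50% = 95% of Fennick, so Dmitri controls Fennick.
So Dmitri already controls Fennick before the transaction.
After the purchase, Dmitri's direct stake in Kestrel rises to 75% + 6% = 81%, and Fennick's stake falls to 0%.
Dmitri controlled Fennick already, so this is not a new person acquiring control; every other person's position is unchanged or reduced.
No new person acquires control, so the clause is not triggered.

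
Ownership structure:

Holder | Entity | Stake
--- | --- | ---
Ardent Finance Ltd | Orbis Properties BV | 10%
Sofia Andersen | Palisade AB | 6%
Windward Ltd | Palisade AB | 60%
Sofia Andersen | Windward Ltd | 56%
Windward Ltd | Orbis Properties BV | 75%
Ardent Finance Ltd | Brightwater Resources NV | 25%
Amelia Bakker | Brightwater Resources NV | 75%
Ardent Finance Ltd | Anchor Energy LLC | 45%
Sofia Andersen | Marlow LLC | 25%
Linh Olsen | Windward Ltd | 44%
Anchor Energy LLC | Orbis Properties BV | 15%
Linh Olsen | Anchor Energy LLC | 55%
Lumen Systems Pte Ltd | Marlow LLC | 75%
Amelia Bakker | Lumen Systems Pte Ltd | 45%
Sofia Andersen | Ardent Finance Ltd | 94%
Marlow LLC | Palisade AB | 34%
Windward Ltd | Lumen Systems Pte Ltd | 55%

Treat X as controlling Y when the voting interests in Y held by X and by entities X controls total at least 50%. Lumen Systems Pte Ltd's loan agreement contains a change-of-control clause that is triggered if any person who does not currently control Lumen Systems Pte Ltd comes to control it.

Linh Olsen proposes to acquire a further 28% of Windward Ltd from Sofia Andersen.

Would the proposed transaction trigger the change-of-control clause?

The purchase adds only to Linh's holdings (Sofia's stake shrinks), so Linh is the only person who could newly come to control Lumen.
Linh holds 55% of Anchor, so Linh controls Anchor.
Neither Linh nor any entity Linh controls holds any voting interest in Lumen.
So before the transaction, Linh does not control Lumen.
After the purchase, Linh's direct stake in Windward rises to 44% + 28% = 72%, and Sofia's stake falls to 28%.
Linh holds 72% of Windward, so Linh controls Windward.
Windward holds 55% of Lumen, so Linh controls Lumen.
Linh did not control Lumen before and does after, so the clause is triggered.

Yes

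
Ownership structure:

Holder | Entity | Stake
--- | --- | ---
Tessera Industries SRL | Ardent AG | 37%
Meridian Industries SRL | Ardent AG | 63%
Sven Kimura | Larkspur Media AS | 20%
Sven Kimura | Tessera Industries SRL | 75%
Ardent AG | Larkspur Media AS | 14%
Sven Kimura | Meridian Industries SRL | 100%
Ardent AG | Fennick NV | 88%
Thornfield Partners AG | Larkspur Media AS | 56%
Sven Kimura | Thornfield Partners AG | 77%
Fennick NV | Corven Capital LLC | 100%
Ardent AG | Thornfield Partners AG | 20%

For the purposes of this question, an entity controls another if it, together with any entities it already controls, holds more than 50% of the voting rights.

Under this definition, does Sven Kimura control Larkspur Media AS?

Sven holds 75% of Tessera, so Sven controls Tessera.
Sven holds 100% of Meridian, so Sven controls Meridian.
Meridian and Tessera together hold 63% + 37% = 100% of Ardent, so Sven controls Ardent.
Sven and Ardent together hold 77% + 20% = 97% of Thornfield, so Sven controls Thornfield.
Ardent and Sven and Thornfield together hold 14% + 20% + 56% = 90% of Larkspur, so Sven controls Larkspur.

Yes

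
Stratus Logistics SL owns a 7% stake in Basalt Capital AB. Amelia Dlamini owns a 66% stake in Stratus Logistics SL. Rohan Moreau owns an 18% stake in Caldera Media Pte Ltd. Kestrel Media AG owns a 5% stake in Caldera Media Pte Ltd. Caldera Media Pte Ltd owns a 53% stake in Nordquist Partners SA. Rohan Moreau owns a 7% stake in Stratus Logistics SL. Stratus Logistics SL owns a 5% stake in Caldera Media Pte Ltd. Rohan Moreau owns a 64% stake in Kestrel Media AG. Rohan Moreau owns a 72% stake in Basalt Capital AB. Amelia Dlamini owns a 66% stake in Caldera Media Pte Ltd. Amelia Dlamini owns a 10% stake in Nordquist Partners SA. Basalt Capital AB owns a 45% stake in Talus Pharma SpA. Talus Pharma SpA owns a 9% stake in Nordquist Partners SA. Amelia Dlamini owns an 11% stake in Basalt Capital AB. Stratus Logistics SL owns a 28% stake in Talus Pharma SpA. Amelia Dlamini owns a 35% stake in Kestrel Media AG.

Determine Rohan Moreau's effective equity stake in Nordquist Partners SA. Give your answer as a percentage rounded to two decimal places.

14.53%

Rohan reaches Nordquist along 6 paths.
Via Stratus → Caldera: 7% × 5% × 53% = 0.1855%.
Via Kestrel → Caldera: 64% × 5% × 53% = 1.696%.
Via Caldera: 18% × 53% = 9.54%.
Via Basalt → Talus: 72% × 45% × 9% = 2.916%.
Via Stratus → Basalt → Talus: 7% × 7% × 45% × 9% = 0.019845%.
Via Stratus → Talus: 7% × 28% × 9% = 0.1764%.
Total: 0.1855% + 1.696% + 9.54% + 2.916% + 0.019845% + 0.1764% = 14.533745%.
Rounded: 14.53%.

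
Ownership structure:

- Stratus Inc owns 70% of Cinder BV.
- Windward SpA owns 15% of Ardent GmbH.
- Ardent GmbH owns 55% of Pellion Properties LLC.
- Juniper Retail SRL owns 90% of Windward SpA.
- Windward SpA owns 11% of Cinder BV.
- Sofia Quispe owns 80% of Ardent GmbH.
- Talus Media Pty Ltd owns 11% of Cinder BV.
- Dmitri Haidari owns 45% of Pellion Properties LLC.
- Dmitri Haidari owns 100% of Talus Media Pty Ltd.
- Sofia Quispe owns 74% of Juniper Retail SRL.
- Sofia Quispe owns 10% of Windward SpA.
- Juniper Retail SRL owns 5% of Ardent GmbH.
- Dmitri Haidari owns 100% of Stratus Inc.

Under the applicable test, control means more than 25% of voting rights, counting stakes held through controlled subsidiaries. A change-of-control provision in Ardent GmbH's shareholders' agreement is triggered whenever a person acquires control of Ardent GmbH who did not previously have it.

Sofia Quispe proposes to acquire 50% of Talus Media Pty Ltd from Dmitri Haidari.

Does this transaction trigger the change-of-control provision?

No

The purchase adds only to Sofia's holdings (Dmitri's stake shrinks), so Sofia is the only person who could newly come to control Ardent.
Sofia holds 74% of Juniper, so Sofia controls Juniper.
Juniper and Sofia together hold 90% + 10% = 100% of Windward, so Sofia controls Windward.
Juniper and Windward and Sofia together hold 5% + 15% + 80% = 100% of Ardent, so Sofia controls Ardent.
So Sofia already controls Ardent before the transaction.
After the purchase, Sofia holds 50% of Talus directly, and Dmitri's stake falls to 50%.
Sofia controlled Ardent already, so this is not a new person acquiring control; every other person's position is unchanged or reduced.
No new person acquires control, so the clause is not triggered.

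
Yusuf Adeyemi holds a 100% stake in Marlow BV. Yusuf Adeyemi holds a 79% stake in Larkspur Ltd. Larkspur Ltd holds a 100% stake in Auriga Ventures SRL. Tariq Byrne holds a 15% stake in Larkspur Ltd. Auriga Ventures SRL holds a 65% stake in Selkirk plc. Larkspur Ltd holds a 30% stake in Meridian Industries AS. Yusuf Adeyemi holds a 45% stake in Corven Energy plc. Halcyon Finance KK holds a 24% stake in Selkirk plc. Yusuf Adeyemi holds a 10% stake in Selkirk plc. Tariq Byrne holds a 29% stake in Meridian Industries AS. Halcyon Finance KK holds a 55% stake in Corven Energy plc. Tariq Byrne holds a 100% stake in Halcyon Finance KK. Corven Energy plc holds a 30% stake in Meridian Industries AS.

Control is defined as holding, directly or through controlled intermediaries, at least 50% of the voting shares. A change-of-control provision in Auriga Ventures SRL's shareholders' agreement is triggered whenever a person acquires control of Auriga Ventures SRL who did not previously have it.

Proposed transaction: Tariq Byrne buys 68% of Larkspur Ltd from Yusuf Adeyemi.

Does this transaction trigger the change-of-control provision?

The purchase adds only to Tariq's holdings (Yusuf's stake shrinks), so Tariq is the only person who could newly come to control Auriga.
Tariq holds 100% of Halcyon, so Tariq controls Halcyon.
Halcyon holds 55% of Corven, so Tariq controls Corven.
Corven and Tariq together hold 30% + 29% = 59% of Meridian, so Tariq controls Meridian.
Neither Tariq nor any entity Tariq controls holds any voting interest in Auriga.
So before the transaction, Tariq does not control Auriga.
After the purchase, Tariq's direct stake in Larkspur rises to 15% + 68% = 83%, and Yusuf's stake falls to 11%.
Tariq holds 83% of Larkspur, so Tariq controls Larkspur.
Larkspur holds 100% of Auriga, so Tariq controls Auriga.
Tariq did not control Auriga before and does after, so the clause is triggered.

Yes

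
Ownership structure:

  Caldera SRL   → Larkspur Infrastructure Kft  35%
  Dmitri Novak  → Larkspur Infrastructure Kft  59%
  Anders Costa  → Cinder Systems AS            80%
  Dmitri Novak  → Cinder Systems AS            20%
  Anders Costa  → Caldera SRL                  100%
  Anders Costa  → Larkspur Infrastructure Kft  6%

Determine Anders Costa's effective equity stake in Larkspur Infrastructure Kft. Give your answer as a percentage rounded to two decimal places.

Anders reaches Larkspur along 2 paths.
Direct stake: 6% = 6%.
Via Caldera: 100% × 35% = 35%.
Total: 6% + 35% = 41%.
Rounded: 41.00%.

41.00%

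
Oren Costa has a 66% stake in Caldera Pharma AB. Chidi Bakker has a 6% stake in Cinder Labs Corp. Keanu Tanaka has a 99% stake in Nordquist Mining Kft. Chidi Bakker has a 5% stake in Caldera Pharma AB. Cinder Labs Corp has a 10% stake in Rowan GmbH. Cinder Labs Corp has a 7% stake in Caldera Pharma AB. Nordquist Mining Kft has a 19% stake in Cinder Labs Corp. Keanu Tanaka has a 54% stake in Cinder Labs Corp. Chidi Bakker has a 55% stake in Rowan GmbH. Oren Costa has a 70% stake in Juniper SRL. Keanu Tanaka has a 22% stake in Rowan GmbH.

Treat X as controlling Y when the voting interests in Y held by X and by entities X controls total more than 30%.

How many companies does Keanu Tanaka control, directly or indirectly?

Keanu holds 99% of Nordquist, so Keanu controls Nordquist.
Keanu and Nordquist together hold 54% + 19% = 73% of Cinder, so Keanu controls Cinder.
Keanu and Cinder together hold 22% + 10% = 32% of Rowan, so Keanu controls Rowan.
No other company's threshold is met.
Keanu controls 3 companies.

3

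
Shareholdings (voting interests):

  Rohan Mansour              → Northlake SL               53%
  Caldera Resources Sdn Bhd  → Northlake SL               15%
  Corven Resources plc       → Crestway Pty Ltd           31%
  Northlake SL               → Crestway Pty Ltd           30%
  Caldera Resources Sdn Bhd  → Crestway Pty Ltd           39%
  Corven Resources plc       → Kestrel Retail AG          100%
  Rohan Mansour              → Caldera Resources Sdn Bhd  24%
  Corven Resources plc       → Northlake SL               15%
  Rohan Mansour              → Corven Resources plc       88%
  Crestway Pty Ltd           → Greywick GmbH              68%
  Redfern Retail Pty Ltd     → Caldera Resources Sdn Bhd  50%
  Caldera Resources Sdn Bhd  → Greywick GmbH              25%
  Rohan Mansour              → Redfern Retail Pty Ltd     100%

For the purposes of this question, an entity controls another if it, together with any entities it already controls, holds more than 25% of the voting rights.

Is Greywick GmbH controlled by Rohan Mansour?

Yes

Rohan holds 88% of Corven, so Rohan controls Corven.
Rohan holds 100% of Redfern, so Rohan controls Redfern.
Rohan and Redfern together hold 24% + 50% = 74% of Caldera, so Rohan controls Caldera.
Rohan and Caldera and Corven together hold 53% + 15% + 15% = 83% of Northlake, so Rohan controls Northlake.
Northlake and Caldera and Corven together hold 30% + 39% + 31% = 100% of Crestway, so Rohan controls Crestway.
Caldera and Crestway together hold 25% + 68% = 93% of Greywick, so Rohan controls Greywick.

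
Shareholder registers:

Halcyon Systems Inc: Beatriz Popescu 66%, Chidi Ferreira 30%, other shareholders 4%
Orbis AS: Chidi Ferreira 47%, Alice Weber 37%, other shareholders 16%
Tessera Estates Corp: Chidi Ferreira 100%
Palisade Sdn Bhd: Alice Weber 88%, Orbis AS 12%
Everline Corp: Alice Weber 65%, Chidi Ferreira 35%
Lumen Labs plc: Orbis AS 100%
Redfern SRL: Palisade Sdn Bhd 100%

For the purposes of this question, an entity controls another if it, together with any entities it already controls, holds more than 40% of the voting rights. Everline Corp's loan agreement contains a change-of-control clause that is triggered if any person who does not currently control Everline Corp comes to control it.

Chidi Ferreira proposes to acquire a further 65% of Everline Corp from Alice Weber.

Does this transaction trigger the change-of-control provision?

Yes

The purchase adds only to Chidi's holdings (Alice's stake shrinks), so Chidi is the only person who could newly come to control Everline.
Chidi holds 47% of Orbis, so Chidi controls Orbis.
Chidi holds 100% of Tessera, so Chidi controls Tessera.
Orbis holds 100% of Lumen, so Chidi controls Lumen.
In Everline, Chidi's side holds only 35%, not > 40%.
So before the transaction, Chidi does not control Everline.
After the purchase, Chidi's direct stake in Everline rises to 35% + 65% = 100%, and Alice's stake falls to 0%.
Chidi holds 100% of Everline, so Chidi controls Everline.
Chidi did not control Everline before and does after, so the clause is triggered.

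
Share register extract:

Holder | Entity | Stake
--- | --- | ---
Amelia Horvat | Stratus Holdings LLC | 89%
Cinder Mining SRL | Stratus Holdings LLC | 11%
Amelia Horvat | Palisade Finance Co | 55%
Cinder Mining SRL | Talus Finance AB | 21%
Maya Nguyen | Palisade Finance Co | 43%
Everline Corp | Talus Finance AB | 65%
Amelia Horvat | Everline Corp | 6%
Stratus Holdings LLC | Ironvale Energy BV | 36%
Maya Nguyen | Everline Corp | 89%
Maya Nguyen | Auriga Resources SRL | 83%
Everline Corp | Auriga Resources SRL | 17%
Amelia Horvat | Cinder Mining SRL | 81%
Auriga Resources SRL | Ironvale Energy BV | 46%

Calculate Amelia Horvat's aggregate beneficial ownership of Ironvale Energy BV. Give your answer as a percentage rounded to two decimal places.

35.72%

Amelia reaches Ironvale along 3 paths.
Via Cinder → Stratus: 81% × 11% × 36% = 3.2076%.
Via Stratus: 89% × 36% = 32.04%.
Via Everline → Auriga: 6% × 17% × 46% = 0.4692%.
Total: 3.2076% + 32.04% + 0.4692% = 35.7168%.
Rounded: 35.72%.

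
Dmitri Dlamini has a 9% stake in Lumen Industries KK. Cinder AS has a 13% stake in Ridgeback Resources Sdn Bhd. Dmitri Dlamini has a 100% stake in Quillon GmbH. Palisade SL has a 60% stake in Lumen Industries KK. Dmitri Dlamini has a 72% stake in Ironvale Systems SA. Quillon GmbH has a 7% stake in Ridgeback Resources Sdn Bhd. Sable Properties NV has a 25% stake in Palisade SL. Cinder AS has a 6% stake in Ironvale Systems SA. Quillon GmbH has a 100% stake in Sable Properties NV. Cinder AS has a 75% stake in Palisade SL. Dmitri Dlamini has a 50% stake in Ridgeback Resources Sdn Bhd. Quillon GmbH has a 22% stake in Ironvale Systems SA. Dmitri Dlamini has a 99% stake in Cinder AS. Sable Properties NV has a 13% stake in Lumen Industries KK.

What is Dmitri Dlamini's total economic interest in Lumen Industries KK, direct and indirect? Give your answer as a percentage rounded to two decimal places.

81.55%

Dmitri reaches Lumen along 4 paths.
Via Quillon → Sable → Palisade: 100% × 100% × 25% × 60% = 15%.
Via Cinder → Palisade: 99% × 75% × 60% = 44.55%.
Via Quillon → Sable: 100% × 100% × 13% = 13%.
Direct stake: 9% = 9%.
Total: 15% + 44.55% + 13% + 9% = 81.55%.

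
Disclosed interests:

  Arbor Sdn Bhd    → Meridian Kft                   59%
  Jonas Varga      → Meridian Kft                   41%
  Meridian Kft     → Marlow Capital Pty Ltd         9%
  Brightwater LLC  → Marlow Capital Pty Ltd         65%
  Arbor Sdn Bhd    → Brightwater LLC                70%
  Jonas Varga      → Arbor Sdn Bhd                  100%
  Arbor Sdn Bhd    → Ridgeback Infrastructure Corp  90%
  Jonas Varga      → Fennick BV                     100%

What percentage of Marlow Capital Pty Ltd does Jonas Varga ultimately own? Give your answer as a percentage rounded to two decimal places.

54.50%

Jonas reaches Marlow along 3 paths.
Via Meridian: 41% × 9% = 3.69%.
Via Arbor → Meridian: 100% × 59% × 9% = 5.31%.
Via Arbor → Brightwater: 100% × 70% × 65% = 45.5%.
Total: 3.69% + 5.31% + 45.5% = 54.5%.
Rounded: 54.50%.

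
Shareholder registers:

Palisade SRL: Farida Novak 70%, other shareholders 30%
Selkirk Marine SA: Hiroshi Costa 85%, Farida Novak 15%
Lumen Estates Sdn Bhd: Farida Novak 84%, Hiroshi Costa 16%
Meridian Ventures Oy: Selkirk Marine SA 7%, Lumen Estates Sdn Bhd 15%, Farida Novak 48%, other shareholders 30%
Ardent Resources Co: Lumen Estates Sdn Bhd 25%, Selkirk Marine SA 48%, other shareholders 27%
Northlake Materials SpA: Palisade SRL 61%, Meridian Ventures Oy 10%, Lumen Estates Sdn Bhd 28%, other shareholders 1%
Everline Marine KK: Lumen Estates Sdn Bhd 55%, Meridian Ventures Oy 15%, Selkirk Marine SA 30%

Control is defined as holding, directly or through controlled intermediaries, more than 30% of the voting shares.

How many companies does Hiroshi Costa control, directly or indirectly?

2

Hiroshi holds 85% of Selkirk, so Hiroshi controls Selkirk.
Selkirk holds 48% of Ardent, so Hiroshi controls Ardent.
No other company's threshold is met.
Hiroshi controls 2 companies.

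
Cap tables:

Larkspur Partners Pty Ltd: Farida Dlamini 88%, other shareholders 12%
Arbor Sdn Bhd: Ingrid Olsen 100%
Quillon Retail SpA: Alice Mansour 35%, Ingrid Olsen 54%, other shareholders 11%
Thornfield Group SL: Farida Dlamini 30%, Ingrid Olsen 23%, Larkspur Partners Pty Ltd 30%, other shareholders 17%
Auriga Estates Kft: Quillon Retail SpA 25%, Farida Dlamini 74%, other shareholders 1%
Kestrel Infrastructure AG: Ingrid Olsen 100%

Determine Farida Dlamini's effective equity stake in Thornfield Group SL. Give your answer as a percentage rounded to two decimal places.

56.40%

Farida reaches Thornfield along 2 paths.
Direct stake: 30% = 30%.
Via Larkspur: 88% × 30% = 26.4%.
Total: 30% + 26.4% = 56.4%.
Rounded: 56.40%.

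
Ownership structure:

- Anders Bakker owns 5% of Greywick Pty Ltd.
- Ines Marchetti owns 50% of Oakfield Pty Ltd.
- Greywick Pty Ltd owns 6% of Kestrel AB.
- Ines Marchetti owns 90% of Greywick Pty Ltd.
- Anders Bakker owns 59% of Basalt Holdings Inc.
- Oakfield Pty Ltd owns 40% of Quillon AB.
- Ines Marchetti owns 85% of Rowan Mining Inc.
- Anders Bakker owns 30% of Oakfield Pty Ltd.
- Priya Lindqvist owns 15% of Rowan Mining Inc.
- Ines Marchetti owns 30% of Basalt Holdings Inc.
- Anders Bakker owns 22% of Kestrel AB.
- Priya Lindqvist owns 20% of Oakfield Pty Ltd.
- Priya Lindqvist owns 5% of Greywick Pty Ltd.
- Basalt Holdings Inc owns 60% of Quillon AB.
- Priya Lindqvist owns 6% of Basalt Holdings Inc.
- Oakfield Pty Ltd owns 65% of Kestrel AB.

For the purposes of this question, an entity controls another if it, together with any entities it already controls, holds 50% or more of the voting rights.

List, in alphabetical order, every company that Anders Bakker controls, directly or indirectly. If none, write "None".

Basalt Holdings Inc, Quillon AB

Anders holds 59% of Basalt, so Anders controls Basalt.
Basalt holds 60% of Quillon, so Anders controls Quillon.
No other company's threshold is met.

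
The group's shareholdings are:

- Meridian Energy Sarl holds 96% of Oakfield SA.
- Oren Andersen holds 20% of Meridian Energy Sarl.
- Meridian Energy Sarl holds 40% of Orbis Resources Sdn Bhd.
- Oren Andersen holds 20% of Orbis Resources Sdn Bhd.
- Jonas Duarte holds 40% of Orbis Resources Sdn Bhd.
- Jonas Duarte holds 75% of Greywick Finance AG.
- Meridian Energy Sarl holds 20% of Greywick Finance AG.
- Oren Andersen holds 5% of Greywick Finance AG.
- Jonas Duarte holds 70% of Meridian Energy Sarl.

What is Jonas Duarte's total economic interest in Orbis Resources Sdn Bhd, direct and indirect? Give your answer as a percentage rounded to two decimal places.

Jonas reaches Orbis along 2 paths.
Direct stake: 40% = 40%.
Via Meridian: 70% × 40% = 28%.
Total: 40% + 28% = 68%.
Rounded: 68.00%.

68.00%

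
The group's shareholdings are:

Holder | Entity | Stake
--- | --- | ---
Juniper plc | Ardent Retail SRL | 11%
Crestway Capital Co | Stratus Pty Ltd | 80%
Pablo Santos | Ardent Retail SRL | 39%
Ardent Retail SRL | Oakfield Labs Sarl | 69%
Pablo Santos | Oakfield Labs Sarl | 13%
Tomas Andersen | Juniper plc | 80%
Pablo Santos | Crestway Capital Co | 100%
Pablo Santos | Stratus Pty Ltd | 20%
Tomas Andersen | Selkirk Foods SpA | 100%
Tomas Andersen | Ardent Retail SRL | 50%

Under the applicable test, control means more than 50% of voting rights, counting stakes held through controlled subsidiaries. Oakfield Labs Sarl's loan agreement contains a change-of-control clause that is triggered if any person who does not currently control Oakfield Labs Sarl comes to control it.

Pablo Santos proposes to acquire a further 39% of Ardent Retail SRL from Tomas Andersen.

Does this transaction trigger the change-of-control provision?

The purchase adds only to Pablo's holdings (Tomas's stake shrinks), so Pablo is the only person who could newly come to control Oakfield.
Pablo holds 100% of Crestway, so Pablo controls Crestway.
Pablo and Crestway together hold 20% + 80% = 100% of Stratus, so Pablo controls Stratus.
In Oakfield, Pablo's side holds only 13%, not > 50%.
So before the transaction, Pablo does not control Oakfield.
After the purchase, Pablo's direct stake in Ardent rises to 39% + 39% = 78%, and Tomas's stake falls to 11%.
Pablo holds 78% of Ardent, so Pablo controls Ardent.
Ardent and Pablo together hold 69% + 13% = 82% of Oakfield, so Pablo controls Oakfield.
Pablo did not control Oakfield before and does after, so the clause is triggered.

Yes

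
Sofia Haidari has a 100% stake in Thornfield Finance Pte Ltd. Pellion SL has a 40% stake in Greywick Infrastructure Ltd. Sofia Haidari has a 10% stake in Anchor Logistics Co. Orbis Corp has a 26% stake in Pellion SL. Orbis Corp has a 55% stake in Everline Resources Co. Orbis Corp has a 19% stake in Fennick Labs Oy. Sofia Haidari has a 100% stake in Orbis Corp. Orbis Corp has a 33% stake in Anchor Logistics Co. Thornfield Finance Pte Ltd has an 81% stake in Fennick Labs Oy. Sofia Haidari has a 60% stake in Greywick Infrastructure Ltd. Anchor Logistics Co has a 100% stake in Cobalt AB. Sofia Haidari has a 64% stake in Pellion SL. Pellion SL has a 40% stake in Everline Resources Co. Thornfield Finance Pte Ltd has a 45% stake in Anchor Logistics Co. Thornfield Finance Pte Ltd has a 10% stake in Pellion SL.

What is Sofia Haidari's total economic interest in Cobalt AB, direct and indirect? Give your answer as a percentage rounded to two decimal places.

Sofia reaches Cobalt along 3 paths.
Via Anchor: 10% × 100% = 10%.
Via Thornfield → Anchor: 100% × 45% × 100% = 45%.
Via Orbis → Anchor: 100% × 33% × 100% = 33%.
Total: 10% + 45% + 33% = 88%.
Rounded: 88.00%.

88.00%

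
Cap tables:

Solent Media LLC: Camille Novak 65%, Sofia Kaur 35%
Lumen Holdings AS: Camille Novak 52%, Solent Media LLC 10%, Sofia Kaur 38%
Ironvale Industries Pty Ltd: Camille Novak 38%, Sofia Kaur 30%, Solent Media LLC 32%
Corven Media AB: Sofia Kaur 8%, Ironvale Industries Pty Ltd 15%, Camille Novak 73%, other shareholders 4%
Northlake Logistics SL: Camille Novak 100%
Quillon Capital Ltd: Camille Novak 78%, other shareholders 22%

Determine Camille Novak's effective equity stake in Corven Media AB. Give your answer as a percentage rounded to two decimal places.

Camille reaches Corven along 3 paths.
Via Ironvale: 38% × 15% = 5.7%.
Via Solent → Ironvale: 65% × 32% × 15% = 3.12%.
Direct stake: 73% = 73%.
Total: 5.7% + 3.12% + 73% = 81.82%.

81.82%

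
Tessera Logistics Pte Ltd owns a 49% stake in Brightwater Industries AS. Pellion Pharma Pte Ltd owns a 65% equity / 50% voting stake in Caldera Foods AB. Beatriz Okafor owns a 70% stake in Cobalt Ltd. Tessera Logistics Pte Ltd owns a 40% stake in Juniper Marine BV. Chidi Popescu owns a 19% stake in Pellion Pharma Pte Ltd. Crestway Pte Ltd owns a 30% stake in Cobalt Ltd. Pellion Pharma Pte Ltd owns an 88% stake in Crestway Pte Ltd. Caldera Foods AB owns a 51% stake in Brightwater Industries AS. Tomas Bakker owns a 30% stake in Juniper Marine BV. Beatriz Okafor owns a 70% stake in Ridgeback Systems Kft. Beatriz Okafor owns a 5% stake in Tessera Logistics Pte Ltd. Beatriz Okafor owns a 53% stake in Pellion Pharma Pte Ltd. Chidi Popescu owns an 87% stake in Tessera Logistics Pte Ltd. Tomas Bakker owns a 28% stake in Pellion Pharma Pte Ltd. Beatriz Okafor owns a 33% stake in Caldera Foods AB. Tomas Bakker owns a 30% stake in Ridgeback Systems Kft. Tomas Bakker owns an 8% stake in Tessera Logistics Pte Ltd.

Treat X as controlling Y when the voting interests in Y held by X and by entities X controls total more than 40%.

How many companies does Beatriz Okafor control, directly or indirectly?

Beatriz holds 53% of Pellion, so Beatriz controls Pellion.
Beatriz holds 70% of Ridgeback, so Beatriz controls Ridgeback.
Pellion and Beatriz together hold 50% + 33% = 83% of Caldera, so Beatriz controls Caldera.
Pellion holds 88% of Crestway, so Beatriz controls Crestway.
Crestway and Beatriz together hold 30% + 70% = 100% of Cobalt, so Beatriz controls Cobalt.
Caldera holds 51% of Brightwater, so Beatriz controls Brightwater.
No other company's threshold is met.
Beatriz controls 6 companies.

6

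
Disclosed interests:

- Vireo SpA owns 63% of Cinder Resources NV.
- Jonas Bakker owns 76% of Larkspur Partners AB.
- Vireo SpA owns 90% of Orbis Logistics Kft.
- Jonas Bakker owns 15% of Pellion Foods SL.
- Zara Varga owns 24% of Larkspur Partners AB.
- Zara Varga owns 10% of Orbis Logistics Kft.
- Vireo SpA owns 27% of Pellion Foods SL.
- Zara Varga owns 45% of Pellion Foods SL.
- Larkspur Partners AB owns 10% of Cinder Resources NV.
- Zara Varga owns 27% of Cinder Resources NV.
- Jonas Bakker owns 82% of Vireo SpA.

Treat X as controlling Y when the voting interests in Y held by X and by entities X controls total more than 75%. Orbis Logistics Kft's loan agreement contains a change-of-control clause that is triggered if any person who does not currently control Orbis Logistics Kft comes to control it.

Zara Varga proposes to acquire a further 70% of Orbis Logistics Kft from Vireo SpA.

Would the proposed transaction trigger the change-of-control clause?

Yes

The purchase adds only to Zara's holdings (Vireo's stake shrinks), so Zara is the only person who could newly come to control Orbis.
Zara's largest direct stake is 45% in Pellion, which does not meet the threshold, so Zara controls no company.
In Orbis, Zara's side holds only 10%, not > 75%.
So before the transaction, Zara does not control Orbis.
After the purchase, Zara's direct stake in Orbis rises to 10% + 70% = 80%, and Vireo's stake falls to 20%.
Zara holds 80% of Orbis, so Zara controls Orbis.
Zara did not control Orbis before and does after, so the clause is triggered.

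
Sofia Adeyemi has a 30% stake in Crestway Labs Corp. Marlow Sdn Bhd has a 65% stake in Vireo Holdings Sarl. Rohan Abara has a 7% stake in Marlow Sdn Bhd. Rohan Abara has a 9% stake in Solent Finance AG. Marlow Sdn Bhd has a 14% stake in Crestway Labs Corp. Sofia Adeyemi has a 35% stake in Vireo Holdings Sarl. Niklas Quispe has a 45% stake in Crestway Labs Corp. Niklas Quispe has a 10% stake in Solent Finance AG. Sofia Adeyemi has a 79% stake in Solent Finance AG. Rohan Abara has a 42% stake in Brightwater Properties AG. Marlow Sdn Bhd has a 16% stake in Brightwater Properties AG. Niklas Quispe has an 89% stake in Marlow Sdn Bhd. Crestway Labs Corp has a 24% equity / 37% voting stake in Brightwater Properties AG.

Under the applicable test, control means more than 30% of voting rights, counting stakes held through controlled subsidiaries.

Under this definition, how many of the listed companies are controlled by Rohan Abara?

1

Rohan holds 42% of Brightwater, so Rohan controls Brightwater.
No other company's threshold is met.
Rohan controls 1 company.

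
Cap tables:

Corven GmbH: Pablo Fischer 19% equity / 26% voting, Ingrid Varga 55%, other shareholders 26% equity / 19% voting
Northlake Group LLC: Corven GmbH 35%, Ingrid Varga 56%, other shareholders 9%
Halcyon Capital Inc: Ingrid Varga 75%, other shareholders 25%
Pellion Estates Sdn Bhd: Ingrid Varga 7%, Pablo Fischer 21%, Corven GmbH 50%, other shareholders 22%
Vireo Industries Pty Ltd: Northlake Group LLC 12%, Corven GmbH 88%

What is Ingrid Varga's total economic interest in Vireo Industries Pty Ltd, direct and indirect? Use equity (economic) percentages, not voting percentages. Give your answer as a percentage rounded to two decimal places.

57.43%

Ingrid reaches Vireo along 3 paths.
Via Corven → Northlake: 55% × 35% × 12% = 2.31%.
Via Northlake: 56% × 12% = 6.72%.
Via Corven: 55% × 88% = 48.4%.
Total: 2.31% + 6.72% + 48.4% = 57.43%.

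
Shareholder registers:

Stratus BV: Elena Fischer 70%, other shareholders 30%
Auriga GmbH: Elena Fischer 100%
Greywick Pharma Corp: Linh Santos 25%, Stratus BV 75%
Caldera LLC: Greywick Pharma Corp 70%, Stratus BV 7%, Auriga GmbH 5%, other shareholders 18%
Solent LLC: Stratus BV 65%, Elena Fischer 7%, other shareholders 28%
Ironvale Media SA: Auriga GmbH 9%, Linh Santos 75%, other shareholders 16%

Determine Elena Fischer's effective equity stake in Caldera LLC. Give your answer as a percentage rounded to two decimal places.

Elena reaches Caldera along 3 paths.
Via Stratus → Greywick: 70% × 75% × 70% = 36.75%.
Via Stratus: 70% × 7% = 4.9%.
Via Auriga: 100% × 5% = 5%.
Total: 36.75% + 4.9% + 5% = 46.65%.

46.65%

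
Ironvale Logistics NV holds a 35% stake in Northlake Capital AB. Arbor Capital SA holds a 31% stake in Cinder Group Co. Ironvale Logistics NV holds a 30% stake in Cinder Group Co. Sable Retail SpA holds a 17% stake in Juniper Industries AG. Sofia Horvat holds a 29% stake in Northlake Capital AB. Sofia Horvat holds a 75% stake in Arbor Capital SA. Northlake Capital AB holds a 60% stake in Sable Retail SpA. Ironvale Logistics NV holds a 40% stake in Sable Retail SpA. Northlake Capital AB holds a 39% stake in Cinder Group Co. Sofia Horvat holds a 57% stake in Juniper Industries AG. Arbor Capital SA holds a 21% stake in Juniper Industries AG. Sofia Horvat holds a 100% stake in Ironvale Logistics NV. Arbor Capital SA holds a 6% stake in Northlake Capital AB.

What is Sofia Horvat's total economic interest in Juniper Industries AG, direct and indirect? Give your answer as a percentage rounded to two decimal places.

Sofia reaches Juniper along 6 paths.
Via Ironvale → Northlake → Sable: 100% × 35% × 60% × 17% = 3.57%.
Via Arbor → Northlake → Sable: 75% × 6% × 60% × 17% = 0.459%.
Via Northlake → Sable: 29% × 60% × 17% = 2.958%.
Via Ironvale → Sable: 100% × 40% × 17% = 6.8%.
Direct stake: 57% = 57%.
Via Arbor: 75% × 21% = 15.75%.
Total: 3.57% + 0.459% + 2.958% + 6.8% + 57% + 15.75% = 86.537%.
Rounded: 86.54%.

86.54%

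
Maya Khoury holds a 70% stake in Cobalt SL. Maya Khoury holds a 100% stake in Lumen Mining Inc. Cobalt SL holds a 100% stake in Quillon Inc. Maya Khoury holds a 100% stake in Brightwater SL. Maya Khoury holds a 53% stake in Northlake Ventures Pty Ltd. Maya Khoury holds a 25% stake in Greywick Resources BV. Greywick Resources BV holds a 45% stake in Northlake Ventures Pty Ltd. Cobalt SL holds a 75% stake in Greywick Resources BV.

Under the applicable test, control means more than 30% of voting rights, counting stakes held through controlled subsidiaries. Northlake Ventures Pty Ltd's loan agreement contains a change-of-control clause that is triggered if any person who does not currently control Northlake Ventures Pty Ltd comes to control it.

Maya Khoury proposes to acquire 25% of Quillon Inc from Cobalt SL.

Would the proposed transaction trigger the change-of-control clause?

The purchase adds only to Maya's holdings (Cobalt's stake shrinks), so Maya is the only person who could newly come to control Northlake.
Maya holds 70% of Cobalt, so Maya controls Cobalt.
Maya and Cobalt together hold 25% + 75% = 100% of Greywick, so Maya controls Greywick.
Maya and Greywick together hold 53% + 45% = 98% of Northlake, so Maya controls Northlake.
So Maya already controls Northlake before the transaction.
After the purchase, Maya holds 25% of Quillon directly, and Cobalt's stake falls to 75%.
Maya controlled Northlake already, so this is not a new person acquiring control; every other person's position is unchanged or reduced.
No new person acquires control, so the clause is not triggered.

No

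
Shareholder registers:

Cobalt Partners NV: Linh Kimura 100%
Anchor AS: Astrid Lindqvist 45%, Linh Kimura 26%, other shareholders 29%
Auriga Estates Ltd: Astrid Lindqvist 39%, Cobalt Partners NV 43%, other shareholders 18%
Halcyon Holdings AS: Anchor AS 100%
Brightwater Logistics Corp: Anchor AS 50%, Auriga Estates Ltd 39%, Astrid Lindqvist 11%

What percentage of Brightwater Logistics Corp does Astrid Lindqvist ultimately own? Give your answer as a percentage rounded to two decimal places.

48.71%

Astrid reaches Brightwater along 3 paths.
Via Anchor: 45% × 50% = 22.5%.
Via Auriga: 39% × 39% = 15.21%.
Direct stake: 11% = 11%.
Total: 22.5% + 15.21% + 11% = 48.71%.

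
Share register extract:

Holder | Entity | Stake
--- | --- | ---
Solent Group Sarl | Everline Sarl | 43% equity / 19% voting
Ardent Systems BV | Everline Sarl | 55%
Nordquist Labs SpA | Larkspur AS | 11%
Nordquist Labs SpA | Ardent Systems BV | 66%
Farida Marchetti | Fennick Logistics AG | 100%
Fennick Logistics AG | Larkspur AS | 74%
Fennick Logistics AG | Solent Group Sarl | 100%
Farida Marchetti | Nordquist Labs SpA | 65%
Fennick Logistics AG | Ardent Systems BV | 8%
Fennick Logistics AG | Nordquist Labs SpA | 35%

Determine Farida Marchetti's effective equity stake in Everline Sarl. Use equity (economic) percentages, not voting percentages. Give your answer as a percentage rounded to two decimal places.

83.70%

Farida reaches Everline along 4 paths.
Via Fennick → Solent: 100% × 100% × 43% = 43%.
Via Fennick → Nordquist → Ardent: 100% × 35% × 66% × 55% = 12.705%.
Via Nordquist → Ardent: 65% × 66% × 55% = 23.595%.
Via Fennick → Ardent: 100% × 8% × 55% = 4.4%.
Total: 43% + 12.705% + 23.595% + 4.4% = 83.7%.
Rounded: 83.70%.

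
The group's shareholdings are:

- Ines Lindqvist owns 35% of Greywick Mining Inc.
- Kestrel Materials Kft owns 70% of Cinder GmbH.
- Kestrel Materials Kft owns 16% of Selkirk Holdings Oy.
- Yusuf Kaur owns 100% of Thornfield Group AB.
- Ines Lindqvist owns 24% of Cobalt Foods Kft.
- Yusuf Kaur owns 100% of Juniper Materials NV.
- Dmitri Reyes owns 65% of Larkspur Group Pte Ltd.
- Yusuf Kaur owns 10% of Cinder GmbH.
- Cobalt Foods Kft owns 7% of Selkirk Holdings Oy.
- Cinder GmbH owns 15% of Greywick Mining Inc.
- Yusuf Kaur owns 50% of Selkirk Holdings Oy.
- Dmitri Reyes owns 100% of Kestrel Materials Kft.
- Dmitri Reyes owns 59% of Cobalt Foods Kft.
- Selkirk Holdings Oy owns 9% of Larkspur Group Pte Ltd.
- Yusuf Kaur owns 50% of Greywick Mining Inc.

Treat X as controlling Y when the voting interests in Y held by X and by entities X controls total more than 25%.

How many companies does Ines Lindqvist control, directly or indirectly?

Ines holds 35% of Greywick, so Ines controls Greywick.
No other company's threshold is met.
Ines controls 1 company.

1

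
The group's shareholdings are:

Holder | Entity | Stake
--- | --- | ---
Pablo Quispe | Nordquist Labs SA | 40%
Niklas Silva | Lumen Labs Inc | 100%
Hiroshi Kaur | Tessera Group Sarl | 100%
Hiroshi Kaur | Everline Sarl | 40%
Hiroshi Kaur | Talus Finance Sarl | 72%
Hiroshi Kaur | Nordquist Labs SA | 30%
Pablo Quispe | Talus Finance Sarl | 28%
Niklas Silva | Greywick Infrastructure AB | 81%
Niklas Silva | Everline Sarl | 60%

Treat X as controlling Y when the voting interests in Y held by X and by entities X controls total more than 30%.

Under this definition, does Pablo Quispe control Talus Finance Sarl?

Pablo holds 40% of Nordquist, so Pablo controls Nordquist.
In Talus, Pablo's side holds only 28%, not > 30%.
So Pablo does not control Talus.

No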